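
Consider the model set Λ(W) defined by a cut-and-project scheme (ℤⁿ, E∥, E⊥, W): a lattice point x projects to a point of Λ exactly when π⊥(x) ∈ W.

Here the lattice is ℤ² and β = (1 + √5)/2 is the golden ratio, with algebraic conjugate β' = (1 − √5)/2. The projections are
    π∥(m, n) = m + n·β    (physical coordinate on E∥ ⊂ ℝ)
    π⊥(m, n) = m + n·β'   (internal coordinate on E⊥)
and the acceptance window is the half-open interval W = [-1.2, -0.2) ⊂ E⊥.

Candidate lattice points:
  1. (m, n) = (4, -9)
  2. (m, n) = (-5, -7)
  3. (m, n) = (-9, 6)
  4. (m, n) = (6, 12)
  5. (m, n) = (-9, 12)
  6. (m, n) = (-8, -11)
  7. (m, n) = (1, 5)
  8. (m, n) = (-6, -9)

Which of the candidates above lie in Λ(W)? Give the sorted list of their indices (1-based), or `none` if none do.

β' = (1−√5)/2 ≈ -0.61803.
candidate 1: (m,n)=(4,-9) → π∥ = 4-9·β ≈ -10.56231, π⊥ = 4-9·β' ≈ 9.56231 ∉ [-1.2, -0.2) ⇒ out
candidate 2: (m,n)=(-5,-7) → π∥ = -5-7·β ≈ -16.32624, π⊥ = -5-7·β' ≈ -0.67376 ∈ [-1.2, -0.2) ⇒ IN Λ
candidate 3: (m,n)=(-9,6) → π∥ = -9+6·β ≈ 0.70820, π⊥ = -9+6·β' ≈ -12.70820 ∉ [-1.2, -0.2) ⇒ out
candidate 4: (m,n)=(6,12) → π∥ = 6+12·β ≈ 25.41641, π⊥ = 6+12·β' ≈ -1.41641 ∉ [-1.2, -0.2) ⇒ out
candidate 5: (m,n)=(-9,12) → π∥ = -9+12·β ≈ 10.41641, π⊥ = -9+12·β' ≈ -16.41641 ∉ [-1.2, -0.2) ⇒ out
candidate 6: (m,n)=(-8,-11) → π∥ = -8-11·β ≈ -25.79837, π⊥ = -8-11·β' ≈ -1.20163 ∉ [-1.2, -0.2) ⇒ out
candidate 7: (m,n)=(1,5) → π∥ = 1+5·β ≈ 9.09017, π⊥ = 1+5·β' ≈ -2.09017 ∉ [-1.2, -0.2) ⇒ out
candidate 8: (m,n)=(-6,-9) → π∥ = -6-9·β ≈ -20.56231, π⊥ = -6-9·β' ≈ -0.43769 ∈ [-1.2, -0.2) ⇒ IN Λ

2, 8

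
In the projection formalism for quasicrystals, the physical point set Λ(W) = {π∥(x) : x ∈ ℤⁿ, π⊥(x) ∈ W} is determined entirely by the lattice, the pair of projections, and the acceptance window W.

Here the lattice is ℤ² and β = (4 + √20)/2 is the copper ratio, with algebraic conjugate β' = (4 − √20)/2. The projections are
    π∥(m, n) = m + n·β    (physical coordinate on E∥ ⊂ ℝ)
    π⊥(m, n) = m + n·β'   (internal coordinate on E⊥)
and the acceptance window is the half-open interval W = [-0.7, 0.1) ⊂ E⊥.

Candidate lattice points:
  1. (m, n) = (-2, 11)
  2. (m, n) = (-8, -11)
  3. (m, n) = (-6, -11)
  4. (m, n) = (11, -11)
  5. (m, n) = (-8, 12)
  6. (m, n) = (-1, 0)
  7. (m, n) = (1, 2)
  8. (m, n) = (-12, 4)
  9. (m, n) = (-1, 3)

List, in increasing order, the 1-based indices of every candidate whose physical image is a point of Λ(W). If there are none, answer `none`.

Compute β' = (4−√20)/2 = -0.236068, so π⊥(m,n) = m -0.236068·n.
[1] lift (-2,11): star map gives -4.596748; window check -0.7 ≤ -4.596748 < 0.1 is false → out
[2] lift (-8,-11): star map gives -5.403252; window check -0.7 ≤ -5.403252 < 0.1 is false → out
[3] lift (-6,-11): star map gives -3.403252; window check -0.7 ≤ -3.403252 < 0.1 is false → out
[4] lift (11,-11): star map gives 13.596748; window check -0.7 ≤ 13.596748 < 0.1 is false → out
[5] lift (-8,12): star map gives -10.832816; window check -0.7 ≤ -10.832816 < 0.1 is false → out
[6] lift (-1,0): star map gives -1.000000; window check -0.7 ≤ -1.000000 < 0.1 is false → out
[7] lift (1,2): star map gives 0.527864; window check -0.7 ≤ 0.527864 < 0.1 is false → out
[8] lift (-12,4): star map gives -12.944272; window check -0.7 ≤ -12.944272 < 0.1 is false → out
[9] lift (-1,3): star map gives -1.708204; window check -0.7 ≤ -1.708204 < 0.1 is false → out

none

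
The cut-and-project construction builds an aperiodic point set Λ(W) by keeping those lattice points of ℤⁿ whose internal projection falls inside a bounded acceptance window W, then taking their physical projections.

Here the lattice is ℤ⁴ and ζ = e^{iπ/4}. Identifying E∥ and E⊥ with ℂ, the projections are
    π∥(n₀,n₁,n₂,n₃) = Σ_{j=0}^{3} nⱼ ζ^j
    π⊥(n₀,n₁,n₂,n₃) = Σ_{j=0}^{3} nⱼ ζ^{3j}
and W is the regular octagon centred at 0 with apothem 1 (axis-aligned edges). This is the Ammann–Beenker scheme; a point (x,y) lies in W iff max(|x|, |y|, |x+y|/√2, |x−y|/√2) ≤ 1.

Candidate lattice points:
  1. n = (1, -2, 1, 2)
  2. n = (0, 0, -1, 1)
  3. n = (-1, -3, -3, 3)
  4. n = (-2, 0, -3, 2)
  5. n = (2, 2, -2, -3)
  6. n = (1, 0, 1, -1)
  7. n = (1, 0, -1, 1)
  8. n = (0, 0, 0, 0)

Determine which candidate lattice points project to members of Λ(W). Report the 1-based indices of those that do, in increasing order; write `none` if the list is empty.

8

π⊥(n) = n₀ + n₁ζ³ + n₂ζ⁶ + n₃ζ⁹ where ζ = e^{iπ/4}.
#1 (1, -2, 1, 2): internal (3.828427, -1.000000); octagon support 3.828427 vs apothem 1 → ∉ W
#2 (0, 0, -1, 1): internal (0.707107, 1.707107); octagon support 1.707107 vs apothem 1 → ∉ W
#3 (-1, -3, -3, 3): internal (3.242641, 3.000000); octagon support 4.414214 vs apothem 1 → ∉ W
#4 (-2, 0, -3, 2): internal (-0.585786, 4.414214); octagon support 4.414214 vs apothem 1 → ∉ W
#5 (2, 2, -2, -3): internal (-1.535534, 1.292893); octagon support 2.000000 vs apothem 1 → ∉ W
#6 (1, 0, 1, -1): internal (0.292893, -1.707107); octagon support 1.707107 vs apothem 1 → ∉ W
#7 (1, 0, -1, 1): internal (1.707107, 1.707107); octagon support 2.414214 vs apothem 1 → ∉ W
#8 (0, 0, 0, 0): internal (0.000000, 0.000000); octagon support 0.000000 vs apothem 1 → ∈ W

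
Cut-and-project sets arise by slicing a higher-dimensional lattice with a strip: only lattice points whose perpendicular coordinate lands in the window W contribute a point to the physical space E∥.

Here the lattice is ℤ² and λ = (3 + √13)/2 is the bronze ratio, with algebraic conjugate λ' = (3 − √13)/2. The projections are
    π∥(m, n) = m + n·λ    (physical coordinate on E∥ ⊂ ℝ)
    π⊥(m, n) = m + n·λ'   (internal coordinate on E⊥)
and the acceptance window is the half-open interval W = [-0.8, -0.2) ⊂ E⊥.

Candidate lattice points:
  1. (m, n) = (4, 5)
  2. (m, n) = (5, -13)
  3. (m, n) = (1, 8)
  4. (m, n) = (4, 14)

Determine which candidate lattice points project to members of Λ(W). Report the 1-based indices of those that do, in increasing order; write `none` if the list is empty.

Compute λ' = (3−√13)/2 = -0.30278, so π⊥(m,n) = m -0.30278·n.
candidate 1: (m,n)=(4,5) → π∥ = 4+5·λ ≈ 20.51388, π⊥ = 4+5·λ' ≈ 2.48612 ∉ [-0.8, -0.2) ⇒ out
candidate 2: (m,n)=(5,-13) → π∥ = 5-13·λ ≈ -37.93608, π⊥ = 5-13·λ' ≈ 8.93608 ∉ [-0.8, -0.2) ⇒ out
candidate 3: (m,n)=(1,8) → π∥ = 1+8·λ ≈ 27.42221, π⊥ = 1+8·λ' ≈ -1.42221 ∉ [-0.8, -0.2) ⇒ out
candidate 4: (m,n)=(4,14) → π∥ = 4+14·λ ≈ 50.23886, π⊥ = 4+14·λ' ≈ -0.23886 ∈ [-0.8, -0.2) ⇒ IN Λ

4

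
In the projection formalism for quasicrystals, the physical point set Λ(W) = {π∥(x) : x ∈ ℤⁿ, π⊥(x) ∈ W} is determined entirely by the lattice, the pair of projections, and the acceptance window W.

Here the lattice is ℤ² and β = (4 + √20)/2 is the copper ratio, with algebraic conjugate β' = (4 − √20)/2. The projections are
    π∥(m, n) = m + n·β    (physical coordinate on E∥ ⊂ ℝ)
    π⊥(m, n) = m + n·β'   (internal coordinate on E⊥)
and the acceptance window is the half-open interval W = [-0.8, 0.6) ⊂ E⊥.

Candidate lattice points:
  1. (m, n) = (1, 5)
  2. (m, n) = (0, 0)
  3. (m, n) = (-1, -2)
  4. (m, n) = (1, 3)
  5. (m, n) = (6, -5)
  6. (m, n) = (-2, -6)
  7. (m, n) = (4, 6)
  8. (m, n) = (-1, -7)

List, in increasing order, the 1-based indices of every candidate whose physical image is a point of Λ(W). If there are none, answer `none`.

Compute β' = (4−√20)/2 = -0.2361, so π⊥(m,n) = m -0.2361·n.
[1] lift (1,5): star map gives -0.1803; window check -0.8 ≤ -0.1803 < 0.6 is true → IN Λ
[2] lift (0,0): star map gives 0.0000; window check -0.8 ≤ 0.0000 < 0.6 is true → IN Λ
[3] lift (-1,-2): star map gives -0.5279; window check -0.8 ≤ -0.5279 < 0.6 is true → IN Λ
[4] lift (1,3): star map gives 0.2918; window check -0.8 ≤ 0.2918 < 0.6 is true → IN Λ
[5] lift (6,-5): star map gives 7.1803; window check -0.8 ≤ 7.1803 < 0.6 is false → out
[6] lift (-2,-6): star map gives -0.5836; window check -0.8 ≤ -0.5836 < 0.6 is true → IN Λ
[7] lift (4,6): star map gives 2.5836; window check -0.8 ≤ 2.5836 < 0.6 is false → out
[8] lift (-1,-7): star map gives 0.6525; window check -0.8 ≤ 0.6525 < 0.6 is false → out

1, 2, 3, 4, 6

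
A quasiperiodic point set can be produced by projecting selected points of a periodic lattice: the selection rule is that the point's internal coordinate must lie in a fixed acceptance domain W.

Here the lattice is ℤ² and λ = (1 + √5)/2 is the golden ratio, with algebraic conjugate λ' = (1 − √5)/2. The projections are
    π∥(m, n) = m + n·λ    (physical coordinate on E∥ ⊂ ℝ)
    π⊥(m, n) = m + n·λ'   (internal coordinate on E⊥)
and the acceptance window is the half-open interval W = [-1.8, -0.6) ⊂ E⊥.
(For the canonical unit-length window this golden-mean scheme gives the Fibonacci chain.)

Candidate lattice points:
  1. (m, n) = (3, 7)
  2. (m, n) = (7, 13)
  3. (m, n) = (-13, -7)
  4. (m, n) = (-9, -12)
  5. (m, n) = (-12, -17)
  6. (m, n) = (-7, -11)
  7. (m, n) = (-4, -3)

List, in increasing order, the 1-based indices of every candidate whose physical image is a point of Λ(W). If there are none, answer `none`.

1, 2, 4, 5

Compute λ' = (1−√5)/2 = -0.61803, so π⊥(m,n) = m -0.61803·n.
candidate 1: (m,n)=(3,7) → π∥ = 3+7·λ ≈ 14.32624, π⊥ = 3+7·λ' ≈ -1.32624 ∈ [-1.8, -0.6) ⇒ IN Λ
candidate 2: (m,n)=(7,13) → π∥ = 7+13·λ ≈ 28.03444, π⊥ = 7+13·λ' ≈ -1.03444 ∈ [-1.8, -0.6) ⇒ IN Λ
candidate 3: (m,n)=(-13,-7) → π∥ = -13-7·λ ≈ -24.32624, π⊥ = -13-7·λ' ≈ -8.67376 ∉ [-1.8, -0.6) ⇒ out
candidate 4: (m,n)=(-9,-12) → π∥ = -9-12·λ ≈ -28.41641, π⊥ = -9-12·λ' ≈ -1.58359 ∈ [-1.8, -0.6) ⇒ IN Λ
candidate 5: (m,n)=(-12,-17) → π∥ = -12-17·λ ≈ -39.50658, π⊥ = -12-17·λ' ≈ -1.49342 ∈ [-1.8, -0.6) ⇒ IN Λ
candidate 6: (m,n)=(-7,-11) → π∥ = -7-11·λ ≈ -24.79837, π⊥ = -7-11·λ' ≈ -0.20163 ∉ [-1.8, -0.6) ⇒ out
candidate 7: (m,n)=(-4,-3) → π∥ = -4-3·λ ≈ -8.85410, π⊥ = -4-3·λ' ≈ -2.14590 ∉ [-1.8, -0.6) ⇒ out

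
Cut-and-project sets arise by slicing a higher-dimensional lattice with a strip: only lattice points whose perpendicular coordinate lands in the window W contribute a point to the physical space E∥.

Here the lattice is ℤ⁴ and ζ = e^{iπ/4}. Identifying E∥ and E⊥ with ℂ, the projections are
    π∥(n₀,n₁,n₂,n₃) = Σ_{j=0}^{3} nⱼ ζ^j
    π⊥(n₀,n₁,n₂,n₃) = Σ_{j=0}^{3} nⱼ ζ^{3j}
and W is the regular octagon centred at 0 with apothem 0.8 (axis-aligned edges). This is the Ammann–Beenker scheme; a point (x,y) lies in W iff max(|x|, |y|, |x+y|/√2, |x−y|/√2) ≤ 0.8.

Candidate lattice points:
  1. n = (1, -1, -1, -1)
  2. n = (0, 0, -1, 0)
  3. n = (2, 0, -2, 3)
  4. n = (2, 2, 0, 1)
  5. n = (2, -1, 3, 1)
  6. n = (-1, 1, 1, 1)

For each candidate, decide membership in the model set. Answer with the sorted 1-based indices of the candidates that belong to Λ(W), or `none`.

none

π⊥(n) = n₀ + n₁ζ³ + n₂ζ⁶ + n₃ζ⁹ where ζ = e^{iπ/4}.
#1 (1, -1, -1, -1): internal (1.000000, -0.414214); octagon support 1.000000 vs apothem 0.8 → ∉ W
#2 (0, 0, -1, 0): internal (0.000000, 1.000000); octagon support 1.000000 vs apothem 0.8 → ∉ W
#3 (2, 0, -2, 3): internal (4.121320, 4.121320); octagon support 5.828427 vs apothem 0.8 → ∉ W
#4 (2, 2, 0, 1): internal (1.292893, 2.121320); octagon support 2.414214 vs apothem 0.8 → ∉ W
#5 (2, -1, 3, 1): internal (3.414214, -3.000000); octagon support 4.535534 vs apothem 0.8 → ∉ W
#6 (-1, 1, 1, 1): internal (-1.000000, 0.414214); octagon support 1.000000 vs apothem 0.8 → ∉ W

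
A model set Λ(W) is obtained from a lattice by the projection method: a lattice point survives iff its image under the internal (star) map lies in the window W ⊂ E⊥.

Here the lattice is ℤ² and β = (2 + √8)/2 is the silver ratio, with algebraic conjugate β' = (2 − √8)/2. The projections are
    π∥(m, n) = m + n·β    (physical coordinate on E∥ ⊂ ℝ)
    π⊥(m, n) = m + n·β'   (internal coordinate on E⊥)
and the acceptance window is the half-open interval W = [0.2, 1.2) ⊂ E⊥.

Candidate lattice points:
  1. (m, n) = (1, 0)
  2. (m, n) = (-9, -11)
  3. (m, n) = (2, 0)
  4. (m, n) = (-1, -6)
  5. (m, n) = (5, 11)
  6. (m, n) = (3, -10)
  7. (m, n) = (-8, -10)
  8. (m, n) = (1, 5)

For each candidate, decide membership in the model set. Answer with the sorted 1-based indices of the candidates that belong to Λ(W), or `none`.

Numerically β ≈ 2.414214 and β' = −1/β ≈ -0.414214.
candidate 1: (m,n)=(1,0) → π∥ = 1+0·β ≈ 1.000000, π⊥ = 1+0·β' ≈ 1.000000 ∈ [0.2, 1.2) ⇒ IN Λ
candidate 2: (m,n)=(-9,-11) → π∥ = -9-11·β ≈ -35.556349, π⊥ = -9-11·β' ≈ -4.443651 ∉ [0.2, 1.2) ⇒ out
candidate 3: (m,n)=(2,0) → π∥ = 2+0·β ≈ 2.000000, π⊥ = 2+0·β' ≈ 2.000000 ∉ [0.2, 1.2) ⇒ out
candidate 4: (m,n)=(-1,-6) → π∥ = -1-6·β ≈ -15.485281, π⊥ = -1-6·β' ≈ 1.485281 ∉ [0.2, 1.2) ⇒ out
candidate 5: (m,n)=(5,11) → π∥ = 5+11·β ≈ 31.556349, π⊥ = 5+11·β' ≈ 0.443651 ∈ [0.2, 1.2) ⇒ IN Λ
candidate 6: (m,n)=(3,-10) → π∥ = 3-10·β ≈ -21.142136, π⊥ = 3-10·β' ≈ 7.142136 ∉ [0.2, 1.2) ⇒ out
candidate 7: (m,n)=(-8,-10) → π∥ = -8-10·β ≈ -32.142136, π⊥ = -8-10·β' ≈ -3.857864 ∉ [0.2, 1.2) ⇒ out
candidate 8: (m,n)=(1,5) → π∥ = 1+5·β ≈ 13.071068, π⊥ = 1+5·β' ≈ -1.071068 ∉ [0.2, 1.2) ⇒ out

1, 5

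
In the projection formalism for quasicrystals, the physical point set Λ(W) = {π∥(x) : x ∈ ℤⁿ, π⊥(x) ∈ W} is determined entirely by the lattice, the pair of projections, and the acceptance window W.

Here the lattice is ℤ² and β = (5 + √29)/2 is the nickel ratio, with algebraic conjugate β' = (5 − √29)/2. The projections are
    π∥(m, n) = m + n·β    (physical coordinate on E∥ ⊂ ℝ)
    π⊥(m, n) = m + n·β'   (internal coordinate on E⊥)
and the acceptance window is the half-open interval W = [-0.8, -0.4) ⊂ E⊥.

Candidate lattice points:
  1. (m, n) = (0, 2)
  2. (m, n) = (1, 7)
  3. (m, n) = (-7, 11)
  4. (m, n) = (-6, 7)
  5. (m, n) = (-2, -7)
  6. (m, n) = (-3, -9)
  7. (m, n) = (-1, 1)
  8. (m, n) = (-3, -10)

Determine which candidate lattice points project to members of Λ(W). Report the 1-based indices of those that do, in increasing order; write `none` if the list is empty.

Numerically β ≈ 5.192582 and β' = −1/β ≈ -0.192582.
#1 (0,2): internal coord 0 + (2)·β' = -0.385165; -0.385165 ∉ [-0.8, -0.4) → out
#2 (1,7): internal coord 1 + (7)·β' = -0.348077; -0.348077 ∉ [-0.8, -0.4) → out
#3 (-7,11): internal coord -7 + (11)·β' = -9.118406; -9.118406 ∉ [-0.8, -0.4) → out
#4 (-6,7): internal coord -6 + (7)·β' = -7.348077; -7.348077 ∉ [-0.8, -0.4) → out
#5 (-2,-7): internal coord -2 + (-7)·β' = -0.651923; -0.651923 ∈ [-0.8, -0.4) → IN Λ
#6 (-3,-9): internal coord -3 + (-9)·β' = -1.266758; -1.266758 ∉ [-0.8, -0.4) → out
#7 (-1,1): internal coord -1 + (1)·β' = -1.192582; -1.192582 ∉ [-0.8, -0.4) → out
#8 (-3,-10): internal coord -3 + (-10)·β' = -1.074176; -1.074176 ∉ [-0.8, -0.4) → out

5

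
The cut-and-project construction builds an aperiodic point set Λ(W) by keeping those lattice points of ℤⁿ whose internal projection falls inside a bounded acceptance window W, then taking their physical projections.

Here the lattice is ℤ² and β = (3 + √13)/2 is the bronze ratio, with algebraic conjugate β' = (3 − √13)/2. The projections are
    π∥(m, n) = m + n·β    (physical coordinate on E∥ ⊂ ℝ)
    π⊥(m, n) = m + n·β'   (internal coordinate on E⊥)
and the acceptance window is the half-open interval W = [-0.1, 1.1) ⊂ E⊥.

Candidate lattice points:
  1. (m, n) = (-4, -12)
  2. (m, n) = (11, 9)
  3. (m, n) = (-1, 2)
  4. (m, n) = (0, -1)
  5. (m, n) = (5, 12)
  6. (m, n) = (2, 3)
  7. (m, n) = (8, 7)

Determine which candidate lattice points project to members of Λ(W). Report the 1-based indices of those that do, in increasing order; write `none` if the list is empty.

Numerically β ≈ 3.302776 and β' = −1/β ≈ -0.302776.
candidate 1: (m,n)=(-4,-12) → π∥ = -4-12·β ≈ -43.633308, π⊥ = -4-12·β' ≈ -0.366692 ∉ [-0.1, 1.1) ⇒ out
candidate 2: (m,n)=(11,9) → π∥ = 11+9·β ≈ 40.724981, π⊥ = 11+9·β' ≈ 8.275019 ∉ [-0.1, 1.1) ⇒ out
candidate 3: (m,n)=(-1,2) → π∥ = -1+2·β ≈ 5.605551, π⊥ = -1+2·β' ≈ -1.605551 ∉ [-0.1, 1.1) ⇒ out
candidate 4: (m,n)=(0,-1) → π∥ = 0-1·β ≈ -3.302776, π⊥ = 0-1·β' ≈ 0.302776 ∈ [-0.1, 1.1) ⇒ IN Λ
candidate 5: (m,n)=(5,12) → π∥ = 5+12·β ≈ 44.633308, π⊥ = 5+12·β' ≈ 1.366692 ∉ [-0.1, 1.1) ⇒ out
candidate 6: (m,n)=(2,3) → π∥ = 2+3·β ≈ 11.908327, π⊥ = 2+3·β' ≈ 1.091673 ∈ [-0.1, 1.1) ⇒ IN Λ
candidate 7: (m,n)=(8,7) → π∥ = 8+7·β ≈ 31.119429, π⊥ = 8+7·β' ≈ 5.880571 ∉ [-0.1, 1.1) ⇒ out

4, 6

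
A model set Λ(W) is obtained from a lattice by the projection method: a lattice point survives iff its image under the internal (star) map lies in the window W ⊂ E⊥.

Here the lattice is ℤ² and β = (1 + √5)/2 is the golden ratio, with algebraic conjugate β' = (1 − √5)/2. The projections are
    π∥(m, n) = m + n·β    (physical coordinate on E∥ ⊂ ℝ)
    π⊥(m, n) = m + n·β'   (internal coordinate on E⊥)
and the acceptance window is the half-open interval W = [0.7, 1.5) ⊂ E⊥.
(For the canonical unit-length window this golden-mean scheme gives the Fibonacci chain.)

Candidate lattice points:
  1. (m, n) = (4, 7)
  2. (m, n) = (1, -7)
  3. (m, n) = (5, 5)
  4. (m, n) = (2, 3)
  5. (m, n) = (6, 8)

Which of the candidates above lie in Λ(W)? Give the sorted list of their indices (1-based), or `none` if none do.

5

Numerically β ≈ 1.61803 and β' = −1/β ≈ -0.61803.
[1] lift (4,7): star map gives -0.32624; window check 0.7 ≤ -0.32624 < 1.5 is false → out
[2] lift (1,-7): star map gives 5.32624; window check 0.7 ≤ 5.32624 < 1.5 is false → out
[3] lift (5,5): star map gives 1.90983; window check 0.7 ≤ 1.90983 < 1.5 is false → out
[4] lift (2,3): star map gives 0.14590; window check 0.7 ≤ 0.14590 < 1.5 is false → out
[5] lift (6,8): star map gives 1.05573; window check 0.7 ≤ 1.05573 < 1.5 is true → IN Λ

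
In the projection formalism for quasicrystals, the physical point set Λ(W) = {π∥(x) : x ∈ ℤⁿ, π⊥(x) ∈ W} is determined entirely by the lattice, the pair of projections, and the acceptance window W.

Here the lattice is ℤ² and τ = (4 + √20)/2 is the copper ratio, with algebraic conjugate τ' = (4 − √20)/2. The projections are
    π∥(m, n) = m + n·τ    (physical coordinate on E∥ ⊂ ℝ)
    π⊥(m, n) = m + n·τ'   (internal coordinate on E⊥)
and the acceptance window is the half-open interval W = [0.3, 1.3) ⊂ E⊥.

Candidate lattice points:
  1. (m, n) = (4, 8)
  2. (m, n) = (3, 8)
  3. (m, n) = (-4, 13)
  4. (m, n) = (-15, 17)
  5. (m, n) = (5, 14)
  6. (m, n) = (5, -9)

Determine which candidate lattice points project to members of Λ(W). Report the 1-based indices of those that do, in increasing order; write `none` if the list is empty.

Compute τ' = (4−√20)/2 = -0.236068, so π⊥(m,n) = m -0.236068·n.
#1 (4,8): internal coord 4 + (8)·τ' = +2.111456; +2.111456 ∉ [0.3, 1.3) → out
#2 (3,8): internal coord 3 + (8)·τ' = +1.111456; +1.111456 ∈ [0.3, 1.3) → IN Λ
#3 (-4,13): internal coord -4 + (13)·τ' = -7.068884; -7.068884 ∉ [0.3, 1.3) → out
#4 (-15,17): internal coord -15 + (17)·τ' = -19.013156; -19.013156 ∉ [0.3, 1.3) → out
#5 (5,14): internal coord 5 + (14)·τ' = +1.695048; +1.695048 ∉ [0.3, 1.3) → out
#6 (5,-9): internal coord 5 + (-9)·τ' = +7.124612; +7.124612 ∉ [0.3, 1.3) → out

2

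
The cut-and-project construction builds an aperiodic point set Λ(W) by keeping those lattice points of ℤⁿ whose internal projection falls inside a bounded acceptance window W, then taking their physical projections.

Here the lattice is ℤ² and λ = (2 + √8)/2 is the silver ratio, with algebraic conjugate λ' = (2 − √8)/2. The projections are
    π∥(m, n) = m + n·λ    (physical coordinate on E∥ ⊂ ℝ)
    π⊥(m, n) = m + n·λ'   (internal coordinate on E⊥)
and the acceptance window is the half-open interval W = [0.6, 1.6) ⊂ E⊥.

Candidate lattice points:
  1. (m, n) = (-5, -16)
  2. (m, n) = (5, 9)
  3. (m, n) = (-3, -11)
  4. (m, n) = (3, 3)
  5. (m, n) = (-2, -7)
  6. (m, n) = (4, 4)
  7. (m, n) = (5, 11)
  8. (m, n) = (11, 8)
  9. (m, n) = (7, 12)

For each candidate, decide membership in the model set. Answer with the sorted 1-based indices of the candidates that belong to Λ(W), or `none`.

2, 3, 5

Numerically λ ≈ 2.41421 and λ' = −1/λ ≈ -0.41421.
candidate 1: (m,n)=(-5,-16) → π∥ = -5-16·λ ≈ -43.62742, π⊥ = -5-16·λ' ≈ 1.62742 ∉ [0.6, 1.6) ⇒ out
candidate 2: (m,n)=(5,9) → π∥ = 5+9·λ ≈ 26.72792, π⊥ = 5+9·λ' ≈ 1.27208 ∈ [0.6, 1.6) ⇒ IN Λ
candidate 3: (m,n)=(-3,-11) → π∥ = -3-11·λ ≈ -29.55635, π⊥ = -3-11·λ' ≈ 1.55635 ∈ [0.6, 1.6) ⇒ IN Λ
candidate 4: (m,n)=(3,3) → π∥ = 3+3·λ ≈ 10.24264, π⊥ = 3+3·λ' ≈ 1.75736 ∉ [0.6, 1.6) ⇒ out
candidate 5: (m,n)=(-2,-7) → π∥ = -2-7·λ ≈ -18.89949, π⊥ = -2-7·λ' ≈ 0.89949 ∈ [0.6, 1.6) ⇒ IN Λ
candidate 6: (m,n)=(4,4) → π∥ = 4+4·λ ≈ 13.65685, π⊥ = 4+4·λ' ≈ 2.34315 ∉ [0.6, 1.6) ⇒ out
candidate 7: (m,n)=(5,11) → π∥ = 5+11·λ ≈ 31.55635, π⊥ = 5+11·λ' ≈ 0.44365 ∉ [0.6, 1.6) ⇒ out
candidate 8: (m,n)=(11,8) → π∥ = 11+8·λ ≈ 30.31371, π⊥ = 11+8·λ' ≈ 7.68629 ∉ [0.6, 1.6) ⇒ out
candidate 9: (m,n)=(7,12) → π∥ = 7+12·λ ≈ 35.97056, π⊥ = 7+12·λ' ≈ 2.02944 ∉ [0.6, 1.6) ⇒ out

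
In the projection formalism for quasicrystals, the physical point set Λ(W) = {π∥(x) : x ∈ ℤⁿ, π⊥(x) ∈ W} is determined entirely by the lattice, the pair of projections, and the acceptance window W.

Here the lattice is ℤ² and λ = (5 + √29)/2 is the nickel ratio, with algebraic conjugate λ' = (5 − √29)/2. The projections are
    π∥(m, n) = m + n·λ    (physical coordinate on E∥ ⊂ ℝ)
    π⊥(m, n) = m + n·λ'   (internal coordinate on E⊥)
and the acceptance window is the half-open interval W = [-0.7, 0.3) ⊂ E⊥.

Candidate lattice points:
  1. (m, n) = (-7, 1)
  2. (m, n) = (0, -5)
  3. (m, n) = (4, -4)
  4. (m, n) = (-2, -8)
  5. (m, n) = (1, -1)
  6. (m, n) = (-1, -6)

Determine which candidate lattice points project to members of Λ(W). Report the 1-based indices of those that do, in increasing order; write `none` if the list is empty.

Numerically λ ≈ 5.192582 and λ' = −1/λ ≈ -0.192582.
[1] lift (-7,1): star map gives -7.192582; window check -0.7 ≤ -7.192582 < 0.3 is false → out
[2] lift (0,-5): star map gives 0.962912; window check -0.7 ≤ 0.962912 < 0.3 is false → out
[3] lift (4,-4): star map gives 4.770330; window check -0.7 ≤ 4.770330 < 0.3 is false → out
[4] lift (-2,-8): star map gives -0.459341; window check -0.7 ≤ -0.459341 < 0.3 is true → IN Λ
[5] lift (1,-1): star map gives 1.192582; window check -0.7 ≤ 1.192582 < 0.3 is false → out
[6] lift (-1,-6): star map gives 0.155494; window check -0.7 ≤ 0.155494 < 0.3 is true → IN Λ

4, 6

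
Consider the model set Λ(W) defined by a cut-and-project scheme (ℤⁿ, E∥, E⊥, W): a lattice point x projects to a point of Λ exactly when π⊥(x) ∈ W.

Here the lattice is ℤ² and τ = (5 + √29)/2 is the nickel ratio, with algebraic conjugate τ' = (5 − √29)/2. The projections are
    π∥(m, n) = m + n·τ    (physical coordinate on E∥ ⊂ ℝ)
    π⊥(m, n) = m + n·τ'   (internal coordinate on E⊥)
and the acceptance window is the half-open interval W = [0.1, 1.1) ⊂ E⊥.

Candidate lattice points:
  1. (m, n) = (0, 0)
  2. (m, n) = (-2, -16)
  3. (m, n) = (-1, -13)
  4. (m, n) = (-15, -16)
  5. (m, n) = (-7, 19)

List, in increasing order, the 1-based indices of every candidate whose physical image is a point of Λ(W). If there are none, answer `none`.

Numerically τ ≈ 5.19258 and τ' = −1/τ ≈ -0.19258.
candidate 1: (m,n)=(0,0) → π∥ = 0+0·τ ≈ 0.00000, π⊥ = 0+0·τ' ≈ 0.00000 ∉ [0.1, 1.1) ⇒ out
candidate 2: (m,n)=(-2,-16) → π∥ = -2-16·τ ≈ -85.08132, π⊥ = -2-16·τ' ≈ 1.08132 ∈ [0.1, 1.1) ⇒ IN Λ
candidate 3: (m,n)=(-1,-13) → π∥ = -1-13·τ ≈ -68.50357, π⊥ = -1-13·τ' ≈ 1.50357 ∉ [0.1, 1.1) ⇒ out
candidate 4: (m,n)=(-15,-16) → π∥ = -15-16·τ ≈ -98.08132, π⊥ = -15-16·τ' ≈ -11.91868 ∉ [0.1, 1.1) ⇒ out
candidate 5: (m,n)=(-7,19) → π∥ = -7+19·τ ≈ 91.65907, π⊥ = -7+19·τ' ≈ -10.65907 ∉ [0.1, 1.1) ⇒ out

2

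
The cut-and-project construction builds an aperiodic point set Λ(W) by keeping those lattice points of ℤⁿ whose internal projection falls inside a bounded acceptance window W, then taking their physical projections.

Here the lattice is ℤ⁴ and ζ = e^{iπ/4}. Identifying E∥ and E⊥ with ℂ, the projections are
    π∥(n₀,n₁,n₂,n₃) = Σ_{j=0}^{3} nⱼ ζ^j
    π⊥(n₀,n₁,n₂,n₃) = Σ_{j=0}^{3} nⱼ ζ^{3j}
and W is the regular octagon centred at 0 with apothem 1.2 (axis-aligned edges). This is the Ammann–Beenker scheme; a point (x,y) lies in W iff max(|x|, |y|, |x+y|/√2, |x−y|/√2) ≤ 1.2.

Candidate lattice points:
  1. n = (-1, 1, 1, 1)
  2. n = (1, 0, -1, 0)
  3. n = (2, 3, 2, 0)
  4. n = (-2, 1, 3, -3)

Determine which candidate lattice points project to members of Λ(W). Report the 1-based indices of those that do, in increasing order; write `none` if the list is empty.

1, 3

With ζ = e^{iπ/4} the internal vectors are ζ^0,ζ^3,ζ^6,ζ^9.
#1 (-1, 1, 1, 1): internal (-1.00000, 0.41421); octagon support 1.00000 vs apothem 1.2 → ∈ W
#2 (1, 0, -1, 0): internal (1.00000, 1.00000); octagon support 1.41421 vs apothem 1.2 → ∉ W
#3 (2, 3, 2, 0): internal (-0.12132, 0.12132); octagon support 0.17157 vs apothem 1.2 → ∈ W
#4 (-2, 1, 3, -3): internal (-4.82843, -4.41421); octagon support 6.53553 vs apothem 1.2 → ∉ W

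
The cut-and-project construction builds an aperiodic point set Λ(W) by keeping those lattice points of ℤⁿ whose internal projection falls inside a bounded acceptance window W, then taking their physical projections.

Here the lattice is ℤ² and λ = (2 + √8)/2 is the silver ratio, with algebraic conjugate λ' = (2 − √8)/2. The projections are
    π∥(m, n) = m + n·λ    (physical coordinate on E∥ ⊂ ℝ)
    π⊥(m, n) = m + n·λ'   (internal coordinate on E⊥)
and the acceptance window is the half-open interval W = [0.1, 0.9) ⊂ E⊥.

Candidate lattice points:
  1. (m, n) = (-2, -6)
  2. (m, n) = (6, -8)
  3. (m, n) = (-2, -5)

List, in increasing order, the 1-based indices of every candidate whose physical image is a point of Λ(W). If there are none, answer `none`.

1

Numerically λ ≈ 2.4142 and λ' = −1/λ ≈ -0.4142.
[1] lift (-2,-6): star map gives 0.4853; window check 0.1 ≤ 0.4853 < 0.9 is true → IN Λ
[2] lift (6,-8): star map gives 9.3137; window check 0.1 ≤ 9.3137 < 0.9 is false → out
[3] lift (-2,-5): star map gives 0.0711; window check 0.1 ≤ 0.0711 < 0.9 is false → out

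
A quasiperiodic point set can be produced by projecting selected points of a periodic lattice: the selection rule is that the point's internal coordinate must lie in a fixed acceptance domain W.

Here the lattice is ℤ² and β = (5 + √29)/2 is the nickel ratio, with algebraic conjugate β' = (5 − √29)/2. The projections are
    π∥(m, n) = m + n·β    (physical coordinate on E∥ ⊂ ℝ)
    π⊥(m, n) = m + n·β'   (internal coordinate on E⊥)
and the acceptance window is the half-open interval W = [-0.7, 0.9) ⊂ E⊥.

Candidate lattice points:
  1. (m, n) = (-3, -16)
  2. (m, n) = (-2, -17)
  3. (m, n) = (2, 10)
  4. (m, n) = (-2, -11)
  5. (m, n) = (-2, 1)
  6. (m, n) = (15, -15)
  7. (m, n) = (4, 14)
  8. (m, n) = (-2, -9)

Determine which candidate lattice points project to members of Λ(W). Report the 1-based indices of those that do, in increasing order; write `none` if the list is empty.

Compute β' = (5−√29)/2 = -0.19258, so π⊥(m,n) = m -0.19258·n.
candidate 1: (m,n)=(-3,-16) → π∥ = -3-16·β ≈ -86.08132, π⊥ = -3-16·β' ≈ 0.08132 ∈ [-0.7, 0.9) ⇒ IN Λ
candidate 2: (m,n)=(-2,-17) → π∥ = -2-17·β ≈ -90.27390, π⊥ = -2-17·β' ≈ 1.27390 ∉ [-0.7, 0.9) ⇒ out
candidate 3: (m,n)=(2,10) → π∥ = 2+10·β ≈ 53.92582, π⊥ = 2+10·β' ≈ 0.07418 ∈ [-0.7, 0.9) ⇒ IN Λ
candidate 4: (m,n)=(-2,-11) → π∥ = -2-11·β ≈ -59.11841, π⊥ = -2-11·β' ≈ 0.11841 ∈ [-0.7, 0.9) ⇒ IN Λ
candidate 5: (m,n)=(-2,1) → π∥ = -2+1·β ≈ 3.19258, π⊥ = -2+1·β' ≈ -2.19258 ∉ [-0.7, 0.9) ⇒ out
candidate 6: (m,n)=(15,-15) → π∥ = 15-15·β ≈ -62.88874, π⊥ = 15-15·β' ≈ 17.88874 ∉ [-0.7, 0.9) ⇒ out
candidate 7: (m,n)=(4,14) → π∥ = 4+14·β ≈ 76.69615, π⊥ = 4+14·β' ≈ 1.30385 ∉ [-0.7, 0.9) ⇒ out
candidate 8: (m,n)=(-2,-9) → π∥ = -2-9·β ≈ -48.73324, π⊥ = -2-9·β' ≈ -0.26676 ∈ [-0.7, 0.9) ⇒ IN Λ

1, 3, 4, 8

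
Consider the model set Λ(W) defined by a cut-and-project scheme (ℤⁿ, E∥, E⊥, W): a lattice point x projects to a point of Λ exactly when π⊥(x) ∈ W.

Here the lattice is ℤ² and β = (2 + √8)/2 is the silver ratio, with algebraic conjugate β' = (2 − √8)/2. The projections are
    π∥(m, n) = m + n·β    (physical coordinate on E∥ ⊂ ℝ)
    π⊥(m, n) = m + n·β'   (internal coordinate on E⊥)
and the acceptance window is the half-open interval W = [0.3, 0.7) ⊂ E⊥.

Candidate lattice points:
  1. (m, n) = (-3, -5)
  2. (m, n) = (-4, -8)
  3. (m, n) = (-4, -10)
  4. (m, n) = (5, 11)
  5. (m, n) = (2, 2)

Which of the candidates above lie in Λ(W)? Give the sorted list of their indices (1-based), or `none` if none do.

Compute β' = (2−√8)/2 = -0.41421, so π⊥(m,n) = m -0.41421·n.
candidate 1: (m,n)=(-3,-5) → π∥ = -3-5·β ≈ -15.07107, π⊥ = -3-5·β' ≈ -0.92893 ∉ [0.3, 0.7) ⇒ out
candidate 2: (m,n)=(-4,-8) → π∥ = -4-8·β ≈ -23.31371, π⊥ = -4-8·β' ≈ -0.68629 ∉ [0.3, 0.7) ⇒ out
candidate 3: (m,n)=(-4,-10) → π∥ = -4-10·β ≈ -28.14214, π⊥ = -4-10·β' ≈ 0.14214 ∉ [0.3, 0.7) ⇒ out
candidate 4: (m,n)=(5,11) → π∥ = 5+11·β ≈ 31.55635, π⊥ = 5+11·β' ≈ 0.44365 ∈ [0.3, 0.7) ⇒ IN Λ
candidate 5: (m,n)=(2,2) → π∥ = 2+2·β ≈ 6.82843, π⊥ = 2+2·β' ≈ 1.17157 ∉ [0.3, 0.7) ⇒ out

4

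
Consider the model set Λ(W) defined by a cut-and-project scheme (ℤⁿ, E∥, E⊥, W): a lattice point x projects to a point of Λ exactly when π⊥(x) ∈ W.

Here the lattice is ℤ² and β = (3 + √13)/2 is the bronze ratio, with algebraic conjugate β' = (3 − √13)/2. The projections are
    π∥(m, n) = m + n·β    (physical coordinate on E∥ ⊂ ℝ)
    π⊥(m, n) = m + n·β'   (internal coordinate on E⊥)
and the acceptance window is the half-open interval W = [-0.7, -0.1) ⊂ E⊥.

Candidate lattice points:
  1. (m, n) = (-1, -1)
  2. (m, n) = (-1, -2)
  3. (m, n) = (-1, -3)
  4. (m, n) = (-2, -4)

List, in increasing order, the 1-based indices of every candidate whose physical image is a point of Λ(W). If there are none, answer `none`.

Compute β' = (3−√13)/2 = -0.30278, so π⊥(m,n) = m -0.30278·n.
candidate 1: (m,n)=(-1,-1) → π∥ = -1-1·β ≈ -4.30278, π⊥ = -1-1·β' ≈ -0.69722 ∈ [-0.7, -0.1) ⇒ IN Λ
candidate 2: (m,n)=(-1,-2) → π∥ = -1-2·β ≈ -7.60555, π⊥ = -1-2·β' ≈ -0.39445 ∈ [-0.7, -0.1) ⇒ IN Λ
candidate 3: (m,n)=(-1,-3) → π∥ = -1-3·β ≈ -10.90833, π⊥ = -1-3·β' ≈ -0.09167 ∉ [-0.7, -0.1) ⇒ out
candidate 4: (m,n)=(-2,-4) → π∥ = -2-4·β ≈ -15.21110, π⊥ = -2-4·β' ≈ -0.78890 ∉ [-0.7, -0.1) ⇒ out

1, 2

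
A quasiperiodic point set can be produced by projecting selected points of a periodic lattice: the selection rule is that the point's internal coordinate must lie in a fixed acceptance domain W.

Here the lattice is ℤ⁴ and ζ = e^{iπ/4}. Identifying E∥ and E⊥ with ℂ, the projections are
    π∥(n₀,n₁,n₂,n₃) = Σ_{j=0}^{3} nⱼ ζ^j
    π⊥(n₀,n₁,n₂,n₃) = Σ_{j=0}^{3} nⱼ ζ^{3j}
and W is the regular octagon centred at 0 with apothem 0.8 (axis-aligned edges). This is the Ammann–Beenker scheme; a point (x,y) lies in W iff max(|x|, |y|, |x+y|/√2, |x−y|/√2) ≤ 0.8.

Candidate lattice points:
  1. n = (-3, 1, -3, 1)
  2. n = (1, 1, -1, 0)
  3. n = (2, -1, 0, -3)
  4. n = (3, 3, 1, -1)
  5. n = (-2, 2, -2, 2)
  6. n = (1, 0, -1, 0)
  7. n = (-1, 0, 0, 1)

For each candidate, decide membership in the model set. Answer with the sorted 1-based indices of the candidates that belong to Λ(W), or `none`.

π⊥(n) = n₀ + n₁ζ³ + n₂ζ⁶ + n₃ζ⁹ where ζ = e^{iπ/4}.
candidate 1: n = (-3, 1, -3, 1) → π⊥ ≈ (-3.0000, +4.4142); max(|x|,|y|,|x±y|/√2) = 5.2426 > 0.8 ⇒ ∉ W
candidate 2: n = (1, 1, -1, 0) → π⊥ ≈ (+0.2929, +1.7071); max(|x|,|y|,|x±y|/√2) = 1.7071 > 0.8 ⇒ ∉ W
candidate 3: n = (2, -1, 0, -3) → π⊥ ≈ (+0.5858, -2.8284); max(|x|,|y|,|x±y|/√2) = 2.8284 > 0.8 ⇒ ∉ W
candidate 4: n = (3, 3, 1, -1) → π⊥ ≈ (+0.1716, +0.4142); max(|x|,|y|,|x±y|/√2) = 0.4142 ≤ 0.8 ⇒ ∈ W
candidate 5: n = (-2, 2, -2, 2) → π⊥ ≈ (-2.0000, +4.8284); max(|x|,|y|,|x±y|/√2) = 4.8284 > 0.8 ⇒ ∉ W
candidate 6: n = (1, 0, -1, 0) → π⊥ ≈ (+1.0000, +1.0000); max(|x|,|y|,|x±y|/√2) = 1.4142 > 0.8 ⇒ ∉ W
candidate 7: n = (-1, 0, 0, 1) → π⊥ ≈ (-0.2929, +0.7071); max(|x|,|y|,|x±y|/√2) = 0.7071 ≤ 0.8 ⇒ ∈ W

4, 7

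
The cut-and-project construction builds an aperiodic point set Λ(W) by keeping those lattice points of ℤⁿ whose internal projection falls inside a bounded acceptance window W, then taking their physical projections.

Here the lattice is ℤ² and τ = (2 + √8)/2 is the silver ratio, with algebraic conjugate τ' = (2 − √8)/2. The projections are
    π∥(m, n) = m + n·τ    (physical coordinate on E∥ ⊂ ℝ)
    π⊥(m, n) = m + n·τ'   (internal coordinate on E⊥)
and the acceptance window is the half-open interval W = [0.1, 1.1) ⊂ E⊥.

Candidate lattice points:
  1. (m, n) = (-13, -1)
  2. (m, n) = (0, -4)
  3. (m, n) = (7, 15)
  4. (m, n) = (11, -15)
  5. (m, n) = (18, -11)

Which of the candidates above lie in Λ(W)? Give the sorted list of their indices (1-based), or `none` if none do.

Compute τ' = (2−√8)/2 = -0.414214, so π⊥(m,n) = m -0.414214·n.
candidate 1: (m,n)=(-13,-1) → π∥ = -13-1·τ ≈ -15.414214, π⊥ = -13-1·τ' ≈ -12.585786 ∉ [0.1, 1.1) ⇒ out
candidate 2: (m,n)=(0,-4) → π∥ = 0-4·τ ≈ -9.656854, π⊥ = 0-4·τ' ≈ 1.656854 ∉ [0.1, 1.1) ⇒ out
candidate 3: (m,n)=(7,15) → π∥ = 7+15·τ ≈ 43.213203, π⊥ = 7+15·τ' ≈ 0.786797 ∈ [0.1, 1.1) ⇒ IN Λ
candidate 4: (m,n)=(11,-15) → π∥ = 11-15·τ ≈ -25.213203, π⊥ = 11-15·τ' ≈ 17.213203 ∉ [0.1, 1.1) ⇒ out
candidate 5: (m,n)=(18,-11) → π∥ = 18-11·τ ≈ -8.556349, π⊥ = 18-11·τ' ≈ 22.556349 ∉ [0.1, 1.1) ⇒ out

3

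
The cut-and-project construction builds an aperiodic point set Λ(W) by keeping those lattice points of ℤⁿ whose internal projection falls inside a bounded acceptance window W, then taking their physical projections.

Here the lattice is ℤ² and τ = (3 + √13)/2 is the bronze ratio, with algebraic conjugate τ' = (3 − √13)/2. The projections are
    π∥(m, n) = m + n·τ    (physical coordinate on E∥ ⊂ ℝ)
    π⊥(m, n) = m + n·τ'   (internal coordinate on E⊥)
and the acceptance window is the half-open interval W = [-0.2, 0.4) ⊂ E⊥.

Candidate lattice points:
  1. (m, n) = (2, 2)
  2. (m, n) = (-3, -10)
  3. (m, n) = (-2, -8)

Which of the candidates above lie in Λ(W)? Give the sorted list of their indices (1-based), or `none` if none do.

2

τ' = (3−√13)/2 ≈ -0.30278.
#1 (2,2): internal coord 2 + (2)·τ' = +1.39445; +1.39445 ∉ [-0.2, 0.4) → out
#2 (-3,-10): internal coord -3 + (-10)·τ' = +0.02776; +0.02776 ∈ [-0.2, 0.4) → IN Λ
#3 (-2,-8): internal coord -2 + (-8)·τ' = +0.42221; +0.42221 ∉ [-0.2, 0.4) → out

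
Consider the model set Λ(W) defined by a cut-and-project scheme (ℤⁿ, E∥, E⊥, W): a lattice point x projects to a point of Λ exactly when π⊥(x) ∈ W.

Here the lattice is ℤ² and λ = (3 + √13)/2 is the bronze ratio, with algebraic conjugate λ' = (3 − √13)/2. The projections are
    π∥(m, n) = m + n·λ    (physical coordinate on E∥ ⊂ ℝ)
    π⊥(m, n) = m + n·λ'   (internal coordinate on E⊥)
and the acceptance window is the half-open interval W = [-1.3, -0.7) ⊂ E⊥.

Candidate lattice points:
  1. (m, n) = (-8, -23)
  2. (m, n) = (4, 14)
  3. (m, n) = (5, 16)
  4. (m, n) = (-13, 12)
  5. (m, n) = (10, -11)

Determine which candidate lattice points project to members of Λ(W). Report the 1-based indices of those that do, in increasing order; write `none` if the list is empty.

λ' = (3−√13)/2 ≈ -0.302776.
candidate 1: (m,n)=(-8,-23) → π∥ = -8-23·λ ≈ -83.963840, π⊥ = -8-23·λ' ≈ -1.036160 ∈ [-1.3, -0.7) ⇒ IN Λ
candidate 2: (m,n)=(4,14) → π∥ = 4+14·λ ≈ 50.238859, π⊥ = 4+14·λ' ≈ -0.238859 ∉ [-1.3, -0.7) ⇒ out
candidate 3: (m,n)=(5,16) → π∥ = 5+16·λ ≈ 57.844410, π⊥ = 5+16·λ' ≈ 0.155590 ∉ [-1.3, -0.7) ⇒ out
candidate 4: (m,n)=(-13,12) → π∥ = -13+12·λ ≈ 26.633308, π⊥ = -13+12·λ' ≈ -16.633308 ∉ [-1.3, -0.7) ⇒ out
candidate 5: (m,n)=(10,-11) → π∥ = 10-11·λ ≈ -26.330532, π⊥ = 10-11·λ' ≈ 13.330532 ∉ [-1.3, -0.7) ⇒ out

1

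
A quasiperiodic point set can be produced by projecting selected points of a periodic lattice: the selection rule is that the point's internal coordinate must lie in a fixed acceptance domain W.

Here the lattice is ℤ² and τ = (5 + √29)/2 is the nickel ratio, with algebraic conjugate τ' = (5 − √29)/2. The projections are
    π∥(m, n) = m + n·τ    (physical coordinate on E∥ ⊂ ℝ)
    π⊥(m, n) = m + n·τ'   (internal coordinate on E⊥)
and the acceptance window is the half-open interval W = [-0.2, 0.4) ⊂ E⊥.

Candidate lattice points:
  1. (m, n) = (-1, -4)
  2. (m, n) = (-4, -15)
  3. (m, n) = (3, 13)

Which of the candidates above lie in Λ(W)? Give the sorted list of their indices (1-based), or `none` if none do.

none

Numerically τ ≈ 5.192582 and τ' = −1/τ ≈ -0.192582.
candidate 1: (m,n)=(-1,-4) → π∥ = -1-4·τ ≈ -21.770330, π⊥ = -1-4·τ' ≈ -0.229670 ∉ [-0.2, 0.4) ⇒ out
candidate 2: (m,n)=(-4,-15) → π∥ = -4-15·τ ≈ -81.888736, π⊥ = -4-15·τ' ≈ -1.111264 ∉ [-0.2, 0.4) ⇒ out
candidate 3: (m,n)=(3,13) → π∥ = 3+13·τ ≈ 70.503571, π⊥ = 3+13·τ' ≈ 0.496429 ∉ [-0.2, 0.4) ⇒ out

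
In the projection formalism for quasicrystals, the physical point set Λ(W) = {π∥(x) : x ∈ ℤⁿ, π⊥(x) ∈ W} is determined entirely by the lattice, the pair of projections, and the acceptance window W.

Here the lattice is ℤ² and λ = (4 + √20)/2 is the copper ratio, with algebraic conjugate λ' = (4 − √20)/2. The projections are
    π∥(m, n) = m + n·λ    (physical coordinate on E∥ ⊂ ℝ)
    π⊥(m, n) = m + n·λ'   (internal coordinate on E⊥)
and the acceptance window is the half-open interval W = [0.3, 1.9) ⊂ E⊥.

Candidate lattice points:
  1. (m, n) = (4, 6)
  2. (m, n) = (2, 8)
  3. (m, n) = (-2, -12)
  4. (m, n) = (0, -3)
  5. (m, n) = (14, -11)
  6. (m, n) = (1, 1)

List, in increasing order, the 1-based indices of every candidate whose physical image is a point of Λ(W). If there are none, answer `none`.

Numerically λ ≈ 4.236068 and λ' = −1/λ ≈ -0.236068.
candidate 1: (m,n)=(4,6) → π∥ = 4+6·λ ≈ 29.416408, π⊥ = 4+6·λ' ≈ 2.583592 ∉ [0.3, 1.9) ⇒ out
candidate 2: (m,n)=(2,8) → π∥ = 2+8·λ ≈ 35.888544, π⊥ = 2+8·λ' ≈ 0.111456 ∉ [0.3, 1.9) ⇒ out
candidate 3: (m,n)=(-2,-12) → π∥ = -2-12·λ ≈ -52.832816, π⊥ = -2-12·λ' ≈ 0.832816 ∈ [0.3, 1.9) ⇒ IN Λ
candidate 4: (m,n)=(0,-3) → π∥ = 0-3·λ ≈ -12.708204, π⊥ = 0-3·λ' ≈ 0.708204 ∈ [0.3, 1.9) ⇒ IN Λ
candidate 5: (m,n)=(14,-11) → π∥ = 14-11·λ ≈ -32.596748, π⊥ = 14-11·λ' ≈ 16.596748 ∉ [0.3, 1.9) ⇒ out
candidate 6: (m,n)=(1,1) → π∥ = 1+1·λ ≈ 5.236068, π⊥ = 1+1·λ' ≈ 0.763932 ∈ [0.3, 1.9) ⇒ IN Λ

3, 4, 6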